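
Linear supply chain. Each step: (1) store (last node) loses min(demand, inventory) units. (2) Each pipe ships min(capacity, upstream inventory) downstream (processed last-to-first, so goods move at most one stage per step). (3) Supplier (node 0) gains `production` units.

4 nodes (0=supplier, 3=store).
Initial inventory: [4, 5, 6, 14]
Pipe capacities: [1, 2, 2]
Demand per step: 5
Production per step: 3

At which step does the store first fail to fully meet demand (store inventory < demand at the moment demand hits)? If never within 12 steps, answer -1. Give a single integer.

Step 1: demand=5,sold=5 ship[2->3]=2 ship[1->2]=2 ship[0->1]=1 prod=3 -> [6 4 6 11]
Step 2: demand=5,sold=5 ship[2->3]=2 ship[1->2]=2 ship[0->1]=1 prod=3 -> [8 3 6 8]
Step 3: demand=5,sold=5 ship[2->3]=2 ship[1->2]=2 ship[0->1]=1 prod=3 -> [10 2 6 5]
Step 4: demand=5,sold=5 ship[2->3]=2 ship[1->2]=2 ship[0->1]=1 prod=3 -> [12 1 6 2]
Step 5: demand=5,sold=2 ship[2->3]=2 ship[1->2]=1 ship[0->1]=1 prod=3 -> [14 1 5 2]
Step 6: demand=5,sold=2 ship[2->3]=2 ship[1->2]=1 ship[0->1]=1 prod=3 -> [16 1 4 2]
Step 7: demand=5,sold=2 ship[2->3]=2 ship[1->2]=1 ship[0->1]=1 prod=3 -> [18 1 3 2]
Step 8: demand=5,sold=2 ship[2->3]=2 ship[1->2]=1 ship[0->1]=1 prod=3 -> [20 1 2 2]
Step 9: demand=5,sold=2 ship[2->3]=2 ship[1->2]=1 ship[0->1]=1 prod=3 -> [22 1 1 2]
Step 10: demand=5,sold=2 ship[2->3]=1 ship[1->2]=1 ship[0->1]=1 prod=3 -> [24 1 1 1]
Step 11: demand=5,sold=1 ship[2->3]=1 ship[1->2]=1 ship[0->1]=1 prod=3 -> [26 1 1 1]
Step 12: demand=5,sold=1 ship[2->3]=1 ship[1->2]=1 ship[0->1]=1 prod=3 -> [28 1 1 1]
First stockout at step 5

5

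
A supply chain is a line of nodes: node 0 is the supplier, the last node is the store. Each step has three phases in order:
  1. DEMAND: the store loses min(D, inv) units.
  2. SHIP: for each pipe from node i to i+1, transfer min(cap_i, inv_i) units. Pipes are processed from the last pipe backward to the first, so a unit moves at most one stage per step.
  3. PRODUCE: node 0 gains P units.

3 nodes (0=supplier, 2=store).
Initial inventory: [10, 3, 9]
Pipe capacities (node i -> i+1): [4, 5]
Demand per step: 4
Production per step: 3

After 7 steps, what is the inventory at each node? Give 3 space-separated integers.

Step 1: demand=4,sold=4 ship[1->2]=3 ship[0->1]=4 prod=3 -> inv=[9 4 8]
Step 2: demand=4,sold=4 ship[1->2]=4 ship[0->1]=4 prod=3 -> inv=[8 4 8]
Step 3: demand=4,sold=4 ship[1->2]=4 ship[0->1]=4 prod=3 -> inv=[7 4 8]
Step 4: demand=4,sold=4 ship[1->2]=4 ship[0->1]=4 prod=3 -> inv=[6 4 8]
Step 5: demand=4,sold=4 ship[1->2]=4 ship[0->1]=4 prod=3 -> inv=[5 4 8]
Step 6: demand=4,sold=4 ship[1->2]=4 ship[0->1]=4 prod=3 -> inv=[4 4 8]
Step 7: demand=4,sold=4 ship[1->2]=4 ship[0->1]=4 prod=3 -> inv=[3 4 8]

3 4 8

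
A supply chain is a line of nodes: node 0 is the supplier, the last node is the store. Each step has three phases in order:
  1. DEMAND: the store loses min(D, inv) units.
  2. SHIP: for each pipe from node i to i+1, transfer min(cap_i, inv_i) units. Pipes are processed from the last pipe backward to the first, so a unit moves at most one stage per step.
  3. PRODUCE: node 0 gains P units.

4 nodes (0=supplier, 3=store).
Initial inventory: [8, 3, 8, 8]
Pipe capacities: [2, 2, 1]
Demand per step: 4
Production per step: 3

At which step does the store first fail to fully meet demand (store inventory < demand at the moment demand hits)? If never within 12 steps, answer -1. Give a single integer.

Step 1: demand=4,sold=4 ship[2->3]=1 ship[1->2]=2 ship[0->1]=2 prod=3 -> [9 3 9 5]
Step 2: demand=4,sold=4 ship[2->3]=1 ship[1->2]=2 ship[0->1]=2 prod=3 -> [10 3 10 2]
Step 3: demand=4,sold=2 ship[2->3]=1 ship[1->2]=2 ship[0->1]=2 prod=3 -> [11 3 11 1]
Step 4: demand=4,sold=1 ship[2->3]=1 ship[1->2]=2 ship[0->1]=2 prod=3 -> [12 3 12 1]
Step 5: demand=4,sold=1 ship[2->3]=1 ship[1->2]=2 ship[0->1]=2 prod=3 -> [13 3 13 1]
Step 6: demand=4,sold=1 ship[2->3]=1 ship[1->2]=2 ship[0->1]=2 prod=3 -> [14 3 14 1]
Step 7: demand=4,sold=1 ship[2->3]=1 ship[1->2]=2 ship[0->1]=2 prod=3 -> [15 3 15 1]
Step 8: demand=4,sold=1 ship[2->3]=1 ship[1->2]=2 ship[0->1]=2 prod=3 -> [16 3 16 1]
Step 9: demand=4,sold=1 ship[2->3]=1 ship[1->2]=2 ship[0->1]=2 prod=3 -> [17 3 17 1]
Step 10: demand=4,sold=1 ship[2->3]=1 ship[1->2]=2 ship[0->1]=2 prod=3 -> [18 3 18 1]
Step 11: demand=4,sold=1 ship[2->3]=1 ship[1->2]=2 ship[0->1]=2 prod=3 -> [19 3 19 1]
Step 12: demand=4,sold=1 ship[2->3]=1 ship[1->2]=2 ship[0->1]=2 prod=3 -> [20 3 20 1]
First stockout at step 3

3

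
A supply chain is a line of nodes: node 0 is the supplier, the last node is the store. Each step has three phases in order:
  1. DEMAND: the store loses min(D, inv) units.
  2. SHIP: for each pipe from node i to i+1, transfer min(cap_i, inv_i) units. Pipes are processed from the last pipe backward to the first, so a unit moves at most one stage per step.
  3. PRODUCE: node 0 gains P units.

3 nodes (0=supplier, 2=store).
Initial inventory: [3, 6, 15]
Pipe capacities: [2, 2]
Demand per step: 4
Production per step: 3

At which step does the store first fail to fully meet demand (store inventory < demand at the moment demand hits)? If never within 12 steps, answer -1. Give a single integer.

Step 1: demand=4,sold=4 ship[1->2]=2 ship[0->1]=2 prod=3 -> [4 6 13]
Step 2: demand=4,sold=4 ship[1->2]=2 ship[0->1]=2 prod=3 -> [5 6 11]
Step 3: demand=4,sold=4 ship[1->2]=2 ship[0->1]=2 prod=3 -> [6 6 9]
Step 4: demand=4,sold=4 ship[1->2]=2 ship[0->1]=2 prod=3 -> [7 6 7]
Step 5: demand=4,sold=4 ship[1->2]=2 ship[0->1]=2 prod=3 -> [8 6 5]
Step 6: demand=4,sold=4 ship[1->2]=2 ship[0->1]=2 prod=3 -> [9 6 3]
Step 7: demand=4,sold=3 ship[1->2]=2 ship[0->1]=2 prod=3 -> [10 6 2]
Step 8: demand=4,sold=2 ship[1->2]=2 ship[0->1]=2 prod=3 -> [11 6 2]
Step 9: demand=4,sold=2 ship[1->2]=2 ship[0->1]=2 prod=3 -> [12 6 2]
Step 10: demand=4,sold=2 ship[1->2]=2 ship[0->1]=2 prod=3 -> [13 6 2]
Step 11: demand=4,sold=2 ship[1->2]=2 ship[0->1]=2 prod=3 -> [14 6 2]
Step 12: demand=4,sold=2 ship[1->2]=2 ship[0->1]=2 prod=3 -> [15 6 2]
First stockout at step 7

7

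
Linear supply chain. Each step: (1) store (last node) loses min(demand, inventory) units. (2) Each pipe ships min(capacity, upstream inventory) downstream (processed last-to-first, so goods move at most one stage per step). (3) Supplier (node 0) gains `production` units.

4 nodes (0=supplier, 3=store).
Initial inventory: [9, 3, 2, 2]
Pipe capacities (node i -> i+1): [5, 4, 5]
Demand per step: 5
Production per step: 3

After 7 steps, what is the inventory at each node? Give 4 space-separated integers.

Step 1: demand=5,sold=2 ship[2->3]=2 ship[1->2]=3 ship[0->1]=5 prod=3 -> inv=[7 5 3 2]
Step 2: demand=5,sold=2 ship[2->3]=3 ship[1->2]=4 ship[0->1]=5 prod=3 -> inv=[5 6 4 3]
Step 3: demand=5,sold=3 ship[2->3]=4 ship[1->2]=4 ship[0->1]=5 prod=3 -> inv=[3 7 4 4]
Step 4: demand=5,sold=4 ship[2->3]=4 ship[1->2]=4 ship[0->1]=3 prod=3 -> inv=[3 6 4 4]
Step 5: demand=5,sold=4 ship[2->3]=4 ship[1->2]=4 ship[0->1]=3 prod=3 -> inv=[3 5 4 4]
Step 6: demand=5,sold=4 ship[2->3]=4 ship[1->2]=4 ship[0->1]=3 prod=3 -> inv=[3 4 4 4]
Step 7: demand=5,sold=4 ship[2->3]=4 ship[1->2]=4 ship[0->1]=3 prod=3 -> inv=[3 3 4 4]

3 3 4 4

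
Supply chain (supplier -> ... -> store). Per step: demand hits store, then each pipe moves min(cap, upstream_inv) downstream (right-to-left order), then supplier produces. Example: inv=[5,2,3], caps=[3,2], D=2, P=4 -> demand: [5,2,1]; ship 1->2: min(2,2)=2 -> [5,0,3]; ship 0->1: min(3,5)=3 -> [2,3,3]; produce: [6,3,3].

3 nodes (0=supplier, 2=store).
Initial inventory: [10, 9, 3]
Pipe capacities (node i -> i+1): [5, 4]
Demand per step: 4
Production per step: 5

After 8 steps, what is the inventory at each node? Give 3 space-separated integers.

Step 1: demand=4,sold=3 ship[1->2]=4 ship[0->1]=5 prod=5 -> inv=[10 10 4]
Step 2: demand=4,sold=4 ship[1->2]=4 ship[0->1]=5 prod=5 -> inv=[10 11 4]
Step 3: demand=4,sold=4 ship[1->2]=4 ship[0->1]=5 prod=5 -> inv=[10 12 4]
Step 4: demand=4,sold=4 ship[1->2]=4 ship[0->1]=5 prod=5 -> inv=[10 13 4]
Step 5: demand=4,sold=4 ship[1->2]=4 ship[0->1]=5 prod=5 -> inv=[10 14 4]
Step 6: demand=4,sold=4 ship[1->2]=4 ship[0->1]=5 prod=5 -> inv=[10 15 4]
Step 7: demand=4,sold=4 ship[1->2]=4 ship[0->1]=5 prod=5 -> inv=[10 16 4]
Step 8: demand=4,sold=4 ship[1->2]=4 ship[0->1]=5 prod=5 -> inv=[10 17 4]

10 17 4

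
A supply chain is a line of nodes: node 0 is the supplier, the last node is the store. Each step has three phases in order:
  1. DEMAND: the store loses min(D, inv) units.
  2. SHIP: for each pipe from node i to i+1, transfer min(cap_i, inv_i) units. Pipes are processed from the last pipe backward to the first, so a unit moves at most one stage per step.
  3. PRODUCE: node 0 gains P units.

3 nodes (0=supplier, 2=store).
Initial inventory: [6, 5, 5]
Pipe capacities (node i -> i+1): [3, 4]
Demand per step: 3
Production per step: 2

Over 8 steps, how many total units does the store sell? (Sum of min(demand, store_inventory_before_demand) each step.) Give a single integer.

Answer: 24

Derivation:
Step 1: sold=3 (running total=3) -> [5 4 6]
Step 2: sold=3 (running total=6) -> [4 3 7]
Step 3: sold=3 (running total=9) -> [3 3 7]
Step 4: sold=3 (running total=12) -> [2 3 7]
Step 5: sold=3 (running total=15) -> [2 2 7]
Step 6: sold=3 (running total=18) -> [2 2 6]
Step 7: sold=3 (running total=21) -> [2 2 5]
Step 8: sold=3 (running total=24) -> [2 2 4]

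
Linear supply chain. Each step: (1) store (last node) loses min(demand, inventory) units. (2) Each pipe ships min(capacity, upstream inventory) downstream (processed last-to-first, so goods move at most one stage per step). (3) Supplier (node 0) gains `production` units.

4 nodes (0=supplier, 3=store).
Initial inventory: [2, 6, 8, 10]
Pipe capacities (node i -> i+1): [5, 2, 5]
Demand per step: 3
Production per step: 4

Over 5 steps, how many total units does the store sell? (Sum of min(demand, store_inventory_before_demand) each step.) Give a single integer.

Answer: 15

Derivation:
Step 1: sold=3 (running total=3) -> [4 6 5 12]
Step 2: sold=3 (running total=6) -> [4 8 2 14]
Step 3: sold=3 (running total=9) -> [4 10 2 13]
Step 4: sold=3 (running total=12) -> [4 12 2 12]
Step 5: sold=3 (running total=15) -> [4 14 2 11]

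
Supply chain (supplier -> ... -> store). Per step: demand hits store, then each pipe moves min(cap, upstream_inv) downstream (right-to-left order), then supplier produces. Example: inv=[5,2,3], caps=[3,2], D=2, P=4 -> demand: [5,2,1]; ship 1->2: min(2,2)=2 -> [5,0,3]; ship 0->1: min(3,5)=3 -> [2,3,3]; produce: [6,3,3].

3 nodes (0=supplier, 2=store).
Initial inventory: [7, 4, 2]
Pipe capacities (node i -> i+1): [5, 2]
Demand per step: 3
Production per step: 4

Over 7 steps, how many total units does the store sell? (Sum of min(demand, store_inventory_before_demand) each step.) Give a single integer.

Answer: 14

Derivation:
Step 1: sold=2 (running total=2) -> [6 7 2]
Step 2: sold=2 (running total=4) -> [5 10 2]
Step 3: sold=2 (running total=6) -> [4 13 2]
Step 4: sold=2 (running total=8) -> [4 15 2]
Step 5: sold=2 (running total=10) -> [4 17 2]
Step 6: sold=2 (running total=12) -> [4 19 2]
Step 7: sold=2 (running total=14) -> [4 21 2]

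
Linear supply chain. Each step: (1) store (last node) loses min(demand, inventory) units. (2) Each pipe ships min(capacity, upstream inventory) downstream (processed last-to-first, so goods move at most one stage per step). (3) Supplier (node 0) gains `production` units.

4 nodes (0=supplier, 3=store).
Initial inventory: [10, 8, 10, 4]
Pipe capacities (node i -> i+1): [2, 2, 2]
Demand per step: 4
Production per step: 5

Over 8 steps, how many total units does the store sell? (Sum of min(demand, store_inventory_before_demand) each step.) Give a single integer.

Answer: 18

Derivation:
Step 1: sold=4 (running total=4) -> [13 8 10 2]
Step 2: sold=2 (running total=6) -> [16 8 10 2]
Step 3: sold=2 (running total=8) -> [19 8 10 2]
Step 4: sold=2 (running total=10) -> [22 8 10 2]
Step 5: sold=2 (running total=12) -> [25 8 10 2]
Step 6: sold=2 (running total=14) -> [28 8 10 2]
Step 7: sold=2 (running total=16) -> [31 8 10 2]
Step 8: sold=2 (running total=18) -> [34 8 10 2]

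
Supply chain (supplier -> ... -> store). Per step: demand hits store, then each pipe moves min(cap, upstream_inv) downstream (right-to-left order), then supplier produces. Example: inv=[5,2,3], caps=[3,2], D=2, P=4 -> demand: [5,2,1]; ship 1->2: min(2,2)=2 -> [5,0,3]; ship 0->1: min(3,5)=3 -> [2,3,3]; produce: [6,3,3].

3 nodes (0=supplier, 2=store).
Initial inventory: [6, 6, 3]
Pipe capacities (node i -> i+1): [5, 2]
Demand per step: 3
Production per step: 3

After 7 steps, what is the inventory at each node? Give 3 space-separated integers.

Step 1: demand=3,sold=3 ship[1->2]=2 ship[0->1]=5 prod=3 -> inv=[4 9 2]
Step 2: demand=3,sold=2 ship[1->2]=2 ship[0->1]=4 prod=3 -> inv=[3 11 2]
Step 3: demand=3,sold=2 ship[1->2]=2 ship[0->1]=3 prod=3 -> inv=[3 12 2]
Step 4: demand=3,sold=2 ship[1->2]=2 ship[0->1]=3 prod=3 -> inv=[3 13 2]
Step 5: demand=3,sold=2 ship[1->2]=2 ship[0->1]=3 prod=3 -> inv=[3 14 2]
Step 6: demand=3,sold=2 ship[1->2]=2 ship[0->1]=3 prod=3 -> inv=[3 15 2]
Step 7: demand=3,sold=2 ship[1->2]=2 ship[0->1]=3 prod=3 -> inv=[3 16 2]

3 16 2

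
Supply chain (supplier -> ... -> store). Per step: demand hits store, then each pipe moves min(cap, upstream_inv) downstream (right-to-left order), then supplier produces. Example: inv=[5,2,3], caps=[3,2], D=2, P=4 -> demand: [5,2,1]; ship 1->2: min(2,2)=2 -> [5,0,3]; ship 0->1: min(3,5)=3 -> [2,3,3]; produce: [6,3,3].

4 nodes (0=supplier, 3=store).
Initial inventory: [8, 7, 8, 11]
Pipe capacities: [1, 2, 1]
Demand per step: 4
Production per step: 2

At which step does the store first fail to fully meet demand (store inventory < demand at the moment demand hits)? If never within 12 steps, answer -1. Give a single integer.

Step 1: demand=4,sold=4 ship[2->3]=1 ship[1->2]=2 ship[0->1]=1 prod=2 -> [9 6 9 8]
Step 2: demand=4,sold=4 ship[2->3]=1 ship[1->2]=2 ship[0->1]=1 prod=2 -> [10 5 10 5]
Step 3: demand=4,sold=4 ship[2->3]=1 ship[1->2]=2 ship[0->1]=1 prod=2 -> [11 4 11 2]
Step 4: demand=4,sold=2 ship[2->3]=1 ship[1->2]=2 ship[0->1]=1 prod=2 -> [12 3 12 1]
Step 5: demand=4,sold=1 ship[2->3]=1 ship[1->2]=2 ship[0->1]=1 prod=2 -> [13 2 13 1]
Step 6: demand=4,sold=1 ship[2->3]=1 ship[1->2]=2 ship[0->1]=1 prod=2 -> [14 1 14 1]
Step 7: demand=4,sold=1 ship[2->3]=1 ship[1->2]=1 ship[0->1]=1 prod=2 -> [15 1 14 1]
Step 8: demand=4,sold=1 ship[2->3]=1 ship[1->2]=1 ship[0->1]=1 prod=2 -> [16 1 14 1]
Step 9: demand=4,sold=1 ship[2->3]=1 ship[1->2]=1 ship[0->1]=1 prod=2 -> [17 1 14 1]
Step 10: demand=4,sold=1 ship[2->3]=1 ship[1->2]=1 ship[0->1]=1 prod=2 -> [18 1 14 1]
Step 11: demand=4,sold=1 ship[2->3]=1 ship[1->2]=1 ship[0->1]=1 prod=2 -> [19 1 14 1]
Step 12: demand=4,sold=1 ship[2->3]=1 ship[1->2]=1 ship[0->1]=1 prod=2 -> [20 1 14 1]
First stockout at step 4

4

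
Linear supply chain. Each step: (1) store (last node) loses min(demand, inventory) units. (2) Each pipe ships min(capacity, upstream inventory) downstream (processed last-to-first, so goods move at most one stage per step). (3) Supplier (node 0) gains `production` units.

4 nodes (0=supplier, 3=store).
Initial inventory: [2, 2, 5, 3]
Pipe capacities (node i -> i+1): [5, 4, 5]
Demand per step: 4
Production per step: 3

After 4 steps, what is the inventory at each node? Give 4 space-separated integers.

Step 1: demand=4,sold=3 ship[2->3]=5 ship[1->2]=2 ship[0->1]=2 prod=3 -> inv=[3 2 2 5]
Step 2: demand=4,sold=4 ship[2->3]=2 ship[1->2]=2 ship[0->1]=3 prod=3 -> inv=[3 3 2 3]
Step 3: demand=4,sold=3 ship[2->3]=2 ship[1->2]=3 ship[0->1]=3 prod=3 -> inv=[3 3 3 2]
Step 4: demand=4,sold=2 ship[2->3]=3 ship[1->2]=3 ship[0->1]=3 prod=3 -> inv=[3 3 3 3]

3 3 3 3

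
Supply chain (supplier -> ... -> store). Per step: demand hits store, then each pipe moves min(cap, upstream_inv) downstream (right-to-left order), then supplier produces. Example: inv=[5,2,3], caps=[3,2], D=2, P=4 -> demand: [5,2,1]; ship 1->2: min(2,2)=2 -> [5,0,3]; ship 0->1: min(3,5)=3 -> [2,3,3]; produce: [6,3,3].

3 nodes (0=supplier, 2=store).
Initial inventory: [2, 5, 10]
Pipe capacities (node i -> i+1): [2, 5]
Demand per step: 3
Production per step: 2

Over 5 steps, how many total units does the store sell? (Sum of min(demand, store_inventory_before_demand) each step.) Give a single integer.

Answer: 15

Derivation:
Step 1: sold=3 (running total=3) -> [2 2 12]
Step 2: sold=3 (running total=6) -> [2 2 11]
Step 3: sold=3 (running total=9) -> [2 2 10]
Step 4: sold=3 (running total=12) -> [2 2 9]
Step 5: sold=3 (running total=15) -> [2 2 8]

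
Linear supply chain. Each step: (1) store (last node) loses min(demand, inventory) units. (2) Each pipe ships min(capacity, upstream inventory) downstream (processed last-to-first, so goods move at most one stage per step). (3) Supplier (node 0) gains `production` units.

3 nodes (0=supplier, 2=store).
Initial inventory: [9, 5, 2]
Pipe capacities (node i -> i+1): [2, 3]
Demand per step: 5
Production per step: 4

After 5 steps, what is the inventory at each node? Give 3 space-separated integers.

Step 1: demand=5,sold=2 ship[1->2]=3 ship[0->1]=2 prod=4 -> inv=[11 4 3]
Step 2: demand=5,sold=3 ship[1->2]=3 ship[0->1]=2 prod=4 -> inv=[13 3 3]
Step 3: demand=5,sold=3 ship[1->2]=3 ship[0->1]=2 prod=4 -> inv=[15 2 3]
Step 4: demand=5,sold=3 ship[1->2]=2 ship[0->1]=2 prod=4 -> inv=[17 2 2]
Step 5: demand=5,sold=2 ship[1->2]=2 ship[0->1]=2 prod=4 -> inv=[19 2 2]

19 2 2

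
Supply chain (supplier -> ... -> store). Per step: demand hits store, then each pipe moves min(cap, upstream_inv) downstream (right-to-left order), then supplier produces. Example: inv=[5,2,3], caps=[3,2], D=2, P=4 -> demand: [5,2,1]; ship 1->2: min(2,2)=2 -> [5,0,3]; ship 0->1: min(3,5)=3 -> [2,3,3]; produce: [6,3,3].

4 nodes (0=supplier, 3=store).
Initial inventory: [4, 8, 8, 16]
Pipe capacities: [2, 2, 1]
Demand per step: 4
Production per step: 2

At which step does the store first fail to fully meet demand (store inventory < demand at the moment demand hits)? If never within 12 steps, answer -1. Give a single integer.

Step 1: demand=4,sold=4 ship[2->3]=1 ship[1->2]=2 ship[0->1]=2 prod=2 -> [4 8 9 13]
Step 2: demand=4,sold=4 ship[2->3]=1 ship[1->2]=2 ship[0->1]=2 prod=2 -> [4 8 10 10]
Step 3: demand=4,sold=4 ship[2->3]=1 ship[1->2]=2 ship[0->1]=2 prod=2 -> [4 8 11 7]
Step 4: demand=4,sold=4 ship[2->3]=1 ship[1->2]=2 ship[0->1]=2 prod=2 -> [4 8 12 4]
Step 5: demand=4,sold=4 ship[2->3]=1 ship[1->2]=2 ship[0->1]=2 prod=2 -> [4 8 13 1]
Step 6: demand=4,sold=1 ship[2->3]=1 ship[1->2]=2 ship[0->1]=2 prod=2 -> [4 8 14 1]
Step 7: demand=4,sold=1 ship[2->3]=1 ship[1->2]=2 ship[0->1]=2 prod=2 -> [4 8 15 1]
Step 8: demand=4,sold=1 ship[2->3]=1 ship[1->2]=2 ship[0->1]=2 prod=2 -> [4 8 16 1]
Step 9: demand=4,sold=1 ship[2->3]=1 ship[1->2]=2 ship[0->1]=2 prod=2 -> [4 8 17 1]
Step 10: demand=4,sold=1 ship[2->3]=1 ship[1->2]=2 ship[0->1]=2 prod=2 -> [4 8 18 1]
Step 11: demand=4,sold=1 ship[2->3]=1 ship[1->2]=2 ship[0->1]=2 prod=2 -> [4 8 19 1]
Step 12: demand=4,sold=1 ship[2->3]=1 ship[1->2]=2 ship[0->1]=2 prod=2 -> [4 8 20 1]
First stockout at step 6

6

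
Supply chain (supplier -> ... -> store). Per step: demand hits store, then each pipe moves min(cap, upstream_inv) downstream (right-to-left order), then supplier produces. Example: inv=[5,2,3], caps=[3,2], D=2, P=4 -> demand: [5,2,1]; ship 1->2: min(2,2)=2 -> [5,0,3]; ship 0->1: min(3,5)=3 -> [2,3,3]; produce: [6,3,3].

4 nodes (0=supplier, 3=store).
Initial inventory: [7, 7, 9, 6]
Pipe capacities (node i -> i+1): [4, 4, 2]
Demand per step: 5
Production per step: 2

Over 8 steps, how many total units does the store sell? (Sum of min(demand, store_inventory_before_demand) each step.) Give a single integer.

Answer: 20

Derivation:
Step 1: sold=5 (running total=5) -> [5 7 11 3]
Step 2: sold=3 (running total=8) -> [3 7 13 2]
Step 3: sold=2 (running total=10) -> [2 6 15 2]
Step 4: sold=2 (running total=12) -> [2 4 17 2]
Step 5: sold=2 (running total=14) -> [2 2 19 2]
Step 6: sold=2 (running total=16) -> [2 2 19 2]
Step 7: sold=2 (running total=18) -> [2 2 19 2]
Step 8: sold=2 (running total=20) -> [2 2 19 2]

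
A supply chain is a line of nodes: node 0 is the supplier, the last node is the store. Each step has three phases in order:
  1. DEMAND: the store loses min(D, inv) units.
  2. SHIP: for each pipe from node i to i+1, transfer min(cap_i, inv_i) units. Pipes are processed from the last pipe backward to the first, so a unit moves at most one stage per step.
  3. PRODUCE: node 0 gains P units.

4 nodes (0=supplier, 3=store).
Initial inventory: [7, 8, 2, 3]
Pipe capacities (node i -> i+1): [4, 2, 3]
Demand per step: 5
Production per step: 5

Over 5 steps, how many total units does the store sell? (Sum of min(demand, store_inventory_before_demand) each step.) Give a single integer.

Answer: 11

Derivation:
Step 1: sold=3 (running total=3) -> [8 10 2 2]
Step 2: sold=2 (running total=5) -> [9 12 2 2]
Step 3: sold=2 (running total=7) -> [10 14 2 2]
Step 4: sold=2 (running total=9) -> [11 16 2 2]
Step 5: sold=2 (running total=11) -> [12 18 2 2]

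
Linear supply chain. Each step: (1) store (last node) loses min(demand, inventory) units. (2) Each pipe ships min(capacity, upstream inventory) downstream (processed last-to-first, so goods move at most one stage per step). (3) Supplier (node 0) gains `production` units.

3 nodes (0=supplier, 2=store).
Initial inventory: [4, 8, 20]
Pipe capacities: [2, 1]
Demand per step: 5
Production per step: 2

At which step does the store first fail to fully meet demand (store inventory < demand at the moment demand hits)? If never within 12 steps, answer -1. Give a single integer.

Step 1: demand=5,sold=5 ship[1->2]=1 ship[0->1]=2 prod=2 -> [4 9 16]
Step 2: demand=5,sold=5 ship[1->2]=1 ship[0->1]=2 prod=2 -> [4 10 12]
Step 3: demand=5,sold=5 ship[1->2]=1 ship[0->1]=2 prod=2 -> [4 11 8]
Step 4: demand=5,sold=5 ship[1->2]=1 ship[0->1]=2 prod=2 -> [4 12 4]
Step 5: demand=5,sold=4 ship[1->2]=1 ship[0->1]=2 prod=2 -> [4 13 1]
Step 6: demand=5,sold=1 ship[1->2]=1 ship[0->1]=2 prod=2 -> [4 14 1]
Step 7: demand=5,sold=1 ship[1->2]=1 ship[0->1]=2 prod=2 -> [4 15 1]
Step 8: demand=5,sold=1 ship[1->2]=1 ship[0->1]=2 prod=2 -> [4 16 1]
Step 9: demand=5,sold=1 ship[1->2]=1 ship[0->1]=2 prod=2 -> [4 17 1]
Step 10: demand=5,sold=1 ship[1->2]=1 ship[0->1]=2 prod=2 -> [4 18 1]
Step 11: demand=5,sold=1 ship[1->2]=1 ship[0->1]=2 prod=2 -> [4 19 1]
Step 12: demand=5,sold=1 ship[1->2]=1 ship[0->1]=2 prod=2 -> [4 20 1]
First stockout at step 5

5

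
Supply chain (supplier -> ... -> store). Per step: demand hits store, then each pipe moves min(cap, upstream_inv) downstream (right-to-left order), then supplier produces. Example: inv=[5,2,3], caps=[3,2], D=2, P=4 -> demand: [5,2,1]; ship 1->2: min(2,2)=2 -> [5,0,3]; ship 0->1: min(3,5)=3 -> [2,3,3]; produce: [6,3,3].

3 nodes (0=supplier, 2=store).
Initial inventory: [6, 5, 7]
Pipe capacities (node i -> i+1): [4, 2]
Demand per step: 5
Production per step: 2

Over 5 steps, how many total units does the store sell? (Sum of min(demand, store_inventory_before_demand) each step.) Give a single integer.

Step 1: sold=5 (running total=5) -> [4 7 4]
Step 2: sold=4 (running total=9) -> [2 9 2]
Step 3: sold=2 (running total=11) -> [2 9 2]
Step 4: sold=2 (running total=13) -> [2 9 2]
Step 5: sold=2 (running total=15) -> [2 9 2]

Answer: 15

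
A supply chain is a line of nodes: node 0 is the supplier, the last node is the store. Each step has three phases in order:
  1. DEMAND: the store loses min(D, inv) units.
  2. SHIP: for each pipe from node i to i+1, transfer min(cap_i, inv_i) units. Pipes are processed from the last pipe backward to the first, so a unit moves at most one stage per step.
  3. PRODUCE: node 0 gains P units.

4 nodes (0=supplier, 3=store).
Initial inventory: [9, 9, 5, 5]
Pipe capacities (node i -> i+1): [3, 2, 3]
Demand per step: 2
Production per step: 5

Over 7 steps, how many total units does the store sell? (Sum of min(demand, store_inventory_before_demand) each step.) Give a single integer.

Step 1: sold=2 (running total=2) -> [11 10 4 6]
Step 2: sold=2 (running total=4) -> [13 11 3 7]
Step 3: sold=2 (running total=6) -> [15 12 2 8]
Step 4: sold=2 (running total=8) -> [17 13 2 8]
Step 5: sold=2 (running total=10) -> [19 14 2 8]
Step 6: sold=2 (running total=12) -> [21 15 2 8]
Step 7: sold=2 (running total=14) -> [23 16 2 8]

Answer: 14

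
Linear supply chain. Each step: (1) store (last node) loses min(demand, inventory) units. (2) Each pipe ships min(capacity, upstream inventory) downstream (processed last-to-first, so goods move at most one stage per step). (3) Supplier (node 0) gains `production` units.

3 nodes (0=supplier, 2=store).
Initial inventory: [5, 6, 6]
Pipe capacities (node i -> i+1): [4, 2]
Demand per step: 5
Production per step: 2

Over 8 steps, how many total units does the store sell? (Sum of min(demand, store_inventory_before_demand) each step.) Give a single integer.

Answer: 20

Derivation:
Step 1: sold=5 (running total=5) -> [3 8 3]
Step 2: sold=3 (running total=8) -> [2 9 2]
Step 3: sold=2 (running total=10) -> [2 9 2]
Step 4: sold=2 (running total=12) -> [2 9 2]
Step 5: sold=2 (running total=14) -> [2 9 2]
Step 6: sold=2 (running total=16) -> [2 9 2]
Step 7: sold=2 (running total=18) -> [2 9 2]
Step 8: sold=2 (running total=20) -> [2 9 2]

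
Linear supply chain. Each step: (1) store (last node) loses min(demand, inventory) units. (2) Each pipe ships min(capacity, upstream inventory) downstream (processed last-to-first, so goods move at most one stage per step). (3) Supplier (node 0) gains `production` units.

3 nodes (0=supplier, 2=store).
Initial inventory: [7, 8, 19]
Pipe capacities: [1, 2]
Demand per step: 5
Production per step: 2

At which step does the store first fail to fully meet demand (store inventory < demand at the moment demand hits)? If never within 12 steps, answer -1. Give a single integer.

Step 1: demand=5,sold=5 ship[1->2]=2 ship[0->1]=1 prod=2 -> [8 7 16]
Step 2: demand=5,sold=5 ship[1->2]=2 ship[0->1]=1 prod=2 -> [9 6 13]
Step 3: demand=5,sold=5 ship[1->2]=2 ship[0->1]=1 prod=2 -> [10 5 10]
Step 4: demand=5,sold=5 ship[1->2]=2 ship[0->1]=1 prod=2 -> [11 4 7]
Step 5: demand=5,sold=5 ship[1->2]=2 ship[0->1]=1 prod=2 -> [12 3 4]
Step 6: demand=5,sold=4 ship[1->2]=2 ship[0->1]=1 prod=2 -> [13 2 2]
Step 7: demand=5,sold=2 ship[1->2]=2 ship[0->1]=1 prod=2 -> [14 1 2]
Step 8: demand=5,sold=2 ship[1->2]=1 ship[0->1]=1 prod=2 -> [15 1 1]
Step 9: demand=5,sold=1 ship[1->2]=1 ship[0->1]=1 prod=2 -> [16 1 1]
Step 10: demand=5,sold=1 ship[1->2]=1 ship[0->1]=1 prod=2 -> [17 1 1]
Step 11: demand=5,sold=1 ship[1->2]=1 ship[0->1]=1 prod=2 -> [18 1 1]
Step 12: demand=5,sold=1 ship[1->2]=1 ship[0->1]=1 prod=2 -> [19 1 1]
First stockout at step 6

6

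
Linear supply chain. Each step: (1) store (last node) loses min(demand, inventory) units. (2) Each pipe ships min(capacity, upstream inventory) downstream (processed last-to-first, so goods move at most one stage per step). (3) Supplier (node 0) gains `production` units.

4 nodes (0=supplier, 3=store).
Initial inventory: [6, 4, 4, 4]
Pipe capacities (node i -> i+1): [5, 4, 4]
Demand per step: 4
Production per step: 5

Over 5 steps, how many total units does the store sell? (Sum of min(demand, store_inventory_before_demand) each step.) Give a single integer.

Answer: 20

Derivation:
Step 1: sold=4 (running total=4) -> [6 5 4 4]
Step 2: sold=4 (running total=8) -> [6 6 4 4]
Step 3: sold=4 (running total=12) -> [6 7 4 4]
Step 4: sold=4 (running total=16) -> [6 8 4 4]
Step 5: sold=4 (running total=20) -> [6 9 4 4]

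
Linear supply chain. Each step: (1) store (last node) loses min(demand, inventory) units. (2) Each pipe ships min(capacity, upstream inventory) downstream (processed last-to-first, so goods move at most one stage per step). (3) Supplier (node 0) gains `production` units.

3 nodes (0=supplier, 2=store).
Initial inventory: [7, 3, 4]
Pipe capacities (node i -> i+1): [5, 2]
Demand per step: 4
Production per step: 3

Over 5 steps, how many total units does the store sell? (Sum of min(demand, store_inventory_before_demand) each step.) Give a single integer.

Answer: 12

Derivation:
Step 1: sold=4 (running total=4) -> [5 6 2]
Step 2: sold=2 (running total=6) -> [3 9 2]
Step 3: sold=2 (running total=8) -> [3 10 2]
Step 4: sold=2 (running total=10) -> [3 11 2]
Step 5: sold=2 (running total=12) -> [3 12 2]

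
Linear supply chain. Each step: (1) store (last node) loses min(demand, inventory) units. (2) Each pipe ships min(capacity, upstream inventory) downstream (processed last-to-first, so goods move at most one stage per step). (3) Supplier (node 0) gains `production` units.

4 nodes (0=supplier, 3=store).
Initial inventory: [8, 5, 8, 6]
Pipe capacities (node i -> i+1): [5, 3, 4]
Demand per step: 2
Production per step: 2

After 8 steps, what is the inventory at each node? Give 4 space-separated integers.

Step 1: demand=2,sold=2 ship[2->3]=4 ship[1->2]=3 ship[0->1]=5 prod=2 -> inv=[5 7 7 8]
Step 2: demand=2,sold=2 ship[2->3]=4 ship[1->2]=3 ship[0->1]=5 prod=2 -> inv=[2 9 6 10]
Step 3: demand=2,sold=2 ship[2->3]=4 ship[1->2]=3 ship[0->1]=2 prod=2 -> inv=[2 8 5 12]
Step 4: demand=2,sold=2 ship[2->3]=4 ship[1->2]=3 ship[0->1]=2 prod=2 -> inv=[2 7 4 14]
Step 5: demand=2,sold=2 ship[2->3]=4 ship[1->2]=3 ship[0->1]=2 prod=2 -> inv=[2 6 3 16]
Step 6: demand=2,sold=2 ship[2->3]=3 ship[1->2]=3 ship[0->1]=2 prod=2 -> inv=[2 5 3 17]
Step 7: demand=2,sold=2 ship[2->3]=3 ship[1->2]=3 ship[0->1]=2 prod=2 -> inv=[2 4 3 18]
Step 8: demand=2,sold=2 ship[2->3]=3 ship[1->2]=3 ship[0->1]=2 prod=2 -> inv=[2 3 3 19]

2 3 3 19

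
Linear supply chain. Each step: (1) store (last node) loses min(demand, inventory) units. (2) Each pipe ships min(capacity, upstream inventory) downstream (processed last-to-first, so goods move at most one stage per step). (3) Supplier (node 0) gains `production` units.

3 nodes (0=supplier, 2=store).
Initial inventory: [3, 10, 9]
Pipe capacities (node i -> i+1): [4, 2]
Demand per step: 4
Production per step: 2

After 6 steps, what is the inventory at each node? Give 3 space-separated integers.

Step 1: demand=4,sold=4 ship[1->2]=2 ship[0->1]=3 prod=2 -> inv=[2 11 7]
Step 2: demand=4,sold=4 ship[1->2]=2 ship[0->1]=2 prod=2 -> inv=[2 11 5]
Step 3: demand=4,sold=4 ship[1->2]=2 ship[0->1]=2 prod=2 -> inv=[2 11 3]
Step 4: demand=4,sold=3 ship[1->2]=2 ship[0->1]=2 prod=2 -> inv=[2 11 2]
Step 5: demand=4,sold=2 ship[1->2]=2 ship[0->1]=2 prod=2 -> inv=[2 11 2]
Step 6: demand=4,sold=2 ship[1->2]=2 ship[0->1]=2 prod=2 -> inv=[2 11 2]

2 11 2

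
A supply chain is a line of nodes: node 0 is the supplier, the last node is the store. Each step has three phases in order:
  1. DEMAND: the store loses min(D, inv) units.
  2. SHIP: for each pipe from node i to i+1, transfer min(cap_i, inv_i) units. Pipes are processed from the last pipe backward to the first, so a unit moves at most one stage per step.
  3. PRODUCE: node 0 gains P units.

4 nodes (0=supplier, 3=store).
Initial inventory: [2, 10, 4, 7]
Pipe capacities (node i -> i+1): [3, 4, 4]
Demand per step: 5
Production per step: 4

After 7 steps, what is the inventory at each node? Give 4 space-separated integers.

Step 1: demand=5,sold=5 ship[2->3]=4 ship[1->2]=4 ship[0->1]=2 prod=4 -> inv=[4 8 4 6]
Step 2: demand=5,sold=5 ship[2->3]=4 ship[1->2]=4 ship[0->1]=3 prod=4 -> inv=[5 7 4 5]
Step 3: demand=5,sold=5 ship[2->3]=4 ship[1->2]=4 ship[0->1]=3 prod=4 -> inv=[6 6 4 4]
Step 4: demand=5,sold=4 ship[2->3]=4 ship[1->2]=4 ship[0->1]=3 prod=4 -> inv=[7 5 4 4]
Step 5: demand=5,sold=4 ship[2->3]=4 ship[1->2]=4 ship[0->1]=3 prod=4 -> inv=[8 4 4 4]
Step 6: demand=5,sold=4 ship[2->3]=4 ship[1->2]=4 ship[0->1]=3 prod=4 -> inv=[9 3 4 4]
Step 7: demand=5,sold=4 ship[2->3]=4 ship[1->2]=3 ship[0->1]=3 prod=4 -> inv=[10 3 3 4]

10 3 3 4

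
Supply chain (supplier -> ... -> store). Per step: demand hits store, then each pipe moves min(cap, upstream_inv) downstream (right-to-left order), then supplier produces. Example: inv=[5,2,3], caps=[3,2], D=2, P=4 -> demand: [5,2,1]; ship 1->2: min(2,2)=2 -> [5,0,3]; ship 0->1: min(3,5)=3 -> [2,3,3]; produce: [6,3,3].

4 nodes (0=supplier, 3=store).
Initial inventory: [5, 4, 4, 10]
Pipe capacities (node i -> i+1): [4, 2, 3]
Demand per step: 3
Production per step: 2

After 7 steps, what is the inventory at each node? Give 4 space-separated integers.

Step 1: demand=3,sold=3 ship[2->3]=3 ship[1->2]=2 ship[0->1]=4 prod=2 -> inv=[3 6 3 10]
Step 2: demand=3,sold=3 ship[2->3]=3 ship[1->2]=2 ship[0->1]=3 prod=2 -> inv=[2 7 2 10]
Step 3: demand=3,sold=3 ship[2->3]=2 ship[1->2]=2 ship[0->1]=2 prod=2 -> inv=[2 7 2 9]
Step 4: demand=3,sold=3 ship[2->3]=2 ship[1->2]=2 ship[0->1]=2 prod=2 -> inv=[2 7 2 8]
Step 5: demand=3,sold=3 ship[2->3]=2 ship[1->2]=2 ship[0->1]=2 prod=2 -> inv=[2 7 2 7]
Step 6: demand=3,sold=3 ship[2->3]=2 ship[1->2]=2 ship[0->1]=2 prod=2 -> inv=[2 7 2 6]
Step 7: demand=3,sold=3 ship[2->3]=2 ship[1->2]=2 ship[0->1]=2 prod=2 -> inv=[2 7 2 5]

2 7 2 5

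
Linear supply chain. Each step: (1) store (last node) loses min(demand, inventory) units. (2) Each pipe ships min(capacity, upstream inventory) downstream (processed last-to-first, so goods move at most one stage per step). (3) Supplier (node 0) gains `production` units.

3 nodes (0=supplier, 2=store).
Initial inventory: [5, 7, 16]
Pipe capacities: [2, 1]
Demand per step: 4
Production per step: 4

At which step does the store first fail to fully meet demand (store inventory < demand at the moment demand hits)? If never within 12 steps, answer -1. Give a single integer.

Step 1: demand=4,sold=4 ship[1->2]=1 ship[0->1]=2 prod=4 -> [7 8 13]
Step 2: demand=4,sold=4 ship[1->2]=1 ship[0->1]=2 prod=4 -> [9 9 10]
Step 3: demand=4,sold=4 ship[1->2]=1 ship[0->1]=2 prod=4 -> [11 10 7]
Step 4: demand=4,sold=4 ship[1->2]=1 ship[0->1]=2 prod=4 -> [13 11 4]
Step 5: demand=4,sold=4 ship[1->2]=1 ship[0->1]=2 prod=4 -> [15 12 1]
Step 6: demand=4,sold=1 ship[1->2]=1 ship[0->1]=2 prod=4 -> [17 13 1]
Step 7: demand=4,sold=1 ship[1->2]=1 ship[0->1]=2 prod=4 -> [19 14 1]
Step 8: demand=4,sold=1 ship[1->2]=1 ship[0->1]=2 prod=4 -> [21 15 1]
Step 9: demand=4,sold=1 ship[1->2]=1 ship[0->1]=2 prod=4 -> [23 16 1]
Step 10: demand=4,sold=1 ship[1->2]=1 ship[0->1]=2 prod=4 -> [25 17 1]
Step 11: demand=4,sold=1 ship[1->2]=1 ship[0->1]=2 prod=4 -> [27 18 1]
Step 12: demand=4,sold=1 ship[1->2]=1 ship[0->1]=2 prod=4 -> [29 19 1]
First stockout at step 6

6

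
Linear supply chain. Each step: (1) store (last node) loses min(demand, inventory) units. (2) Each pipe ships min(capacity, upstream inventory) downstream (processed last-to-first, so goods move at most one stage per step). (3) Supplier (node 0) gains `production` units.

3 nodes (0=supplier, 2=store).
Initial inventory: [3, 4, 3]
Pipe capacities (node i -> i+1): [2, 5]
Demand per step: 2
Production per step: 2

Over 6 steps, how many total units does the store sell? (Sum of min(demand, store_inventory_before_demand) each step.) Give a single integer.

Answer: 12

Derivation:
Step 1: sold=2 (running total=2) -> [3 2 5]
Step 2: sold=2 (running total=4) -> [3 2 5]
Step 3: sold=2 (running total=6) -> [3 2 5]
Step 4: sold=2 (running total=8) -> [3 2 5]
Step 5: sold=2 (running total=10) -> [3 2 5]
Step 6: sold=2 (running total=12) -> [3 2 5]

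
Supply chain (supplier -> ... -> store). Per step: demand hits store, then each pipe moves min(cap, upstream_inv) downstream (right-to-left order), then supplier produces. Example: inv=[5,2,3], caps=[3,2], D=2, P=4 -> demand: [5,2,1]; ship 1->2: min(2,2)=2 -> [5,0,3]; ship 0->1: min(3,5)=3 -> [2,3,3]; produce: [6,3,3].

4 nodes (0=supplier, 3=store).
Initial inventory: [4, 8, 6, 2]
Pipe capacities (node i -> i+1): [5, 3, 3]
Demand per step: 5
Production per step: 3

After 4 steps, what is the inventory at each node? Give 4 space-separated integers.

Step 1: demand=5,sold=2 ship[2->3]=3 ship[1->2]=3 ship[0->1]=4 prod=3 -> inv=[3 9 6 3]
Step 2: demand=5,sold=3 ship[2->3]=3 ship[1->2]=3 ship[0->1]=3 prod=3 -> inv=[3 9 6 3]
Step 3: demand=5,sold=3 ship[2->3]=3 ship[1->2]=3 ship[0->1]=3 prod=3 -> inv=[3 9 6 3]
Step 4: demand=5,sold=3 ship[2->3]=3 ship[1->2]=3 ship[0->1]=3 prod=3 -> inv=[3 9 6 3]

3 9 6 3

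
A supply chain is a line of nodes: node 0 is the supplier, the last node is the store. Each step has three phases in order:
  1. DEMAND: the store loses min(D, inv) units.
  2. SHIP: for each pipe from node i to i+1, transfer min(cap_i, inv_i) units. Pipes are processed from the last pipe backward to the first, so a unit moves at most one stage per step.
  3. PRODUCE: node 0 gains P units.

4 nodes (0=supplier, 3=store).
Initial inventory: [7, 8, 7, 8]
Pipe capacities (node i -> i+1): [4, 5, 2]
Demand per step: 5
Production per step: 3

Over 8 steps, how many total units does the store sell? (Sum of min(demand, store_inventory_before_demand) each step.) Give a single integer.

Step 1: sold=5 (running total=5) -> [6 7 10 5]
Step 2: sold=5 (running total=10) -> [5 6 13 2]
Step 3: sold=2 (running total=12) -> [4 5 16 2]
Step 4: sold=2 (running total=14) -> [3 4 19 2]
Step 5: sold=2 (running total=16) -> [3 3 21 2]
Step 6: sold=2 (running total=18) -> [3 3 22 2]
Step 7: sold=2 (running total=20) -> [3 3 23 2]
Step 8: sold=2 (running total=22) -> [3 3 24 2]

Answer: 22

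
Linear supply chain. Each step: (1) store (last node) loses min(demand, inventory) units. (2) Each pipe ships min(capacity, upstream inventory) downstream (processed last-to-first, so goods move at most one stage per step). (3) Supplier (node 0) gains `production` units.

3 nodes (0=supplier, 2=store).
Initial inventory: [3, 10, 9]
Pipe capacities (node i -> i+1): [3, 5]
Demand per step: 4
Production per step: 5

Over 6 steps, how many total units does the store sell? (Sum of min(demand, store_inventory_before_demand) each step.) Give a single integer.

Step 1: sold=4 (running total=4) -> [5 8 10]
Step 2: sold=4 (running total=8) -> [7 6 11]
Step 3: sold=4 (running total=12) -> [9 4 12]
Step 4: sold=4 (running total=16) -> [11 3 12]
Step 5: sold=4 (running total=20) -> [13 3 11]
Step 6: sold=4 (running total=24) -> [15 3 10]

Answer: 24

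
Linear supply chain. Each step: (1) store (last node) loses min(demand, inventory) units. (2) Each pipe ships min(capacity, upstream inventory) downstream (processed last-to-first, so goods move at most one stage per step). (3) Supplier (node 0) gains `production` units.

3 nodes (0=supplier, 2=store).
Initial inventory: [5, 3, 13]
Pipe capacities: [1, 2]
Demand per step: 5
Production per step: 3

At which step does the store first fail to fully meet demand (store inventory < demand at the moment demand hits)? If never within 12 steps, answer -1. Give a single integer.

Step 1: demand=5,sold=5 ship[1->2]=2 ship[0->1]=1 prod=3 -> [7 2 10]
Step 2: demand=5,sold=5 ship[1->2]=2 ship[0->1]=1 prod=3 -> [9 1 7]
Step 3: demand=5,sold=5 ship[1->2]=1 ship[0->1]=1 prod=3 -> [11 1 3]
Step 4: demand=5,sold=3 ship[1->2]=1 ship[0->1]=1 prod=3 -> [13 1 1]
Step 5: demand=5,sold=1 ship[1->2]=1 ship[0->1]=1 prod=3 -> [15 1 1]
Step 6: demand=5,sold=1 ship[1->2]=1 ship[0->1]=1 prod=3 -> [17 1 1]
Step 7: demand=5,sold=1 ship[1->2]=1 ship[0->1]=1 prod=3 -> [19 1 1]
Step 8: demand=5,sold=1 ship[1->2]=1 ship[0->1]=1 prod=3 -> [21 1 1]
Step 9: demand=5,sold=1 ship[1->2]=1 ship[0->1]=1 prod=3 -> [23 1 1]
Step 10: demand=5,sold=1 ship[1->2]=1 ship[0->1]=1 prod=3 -> [25 1 1]
Step 11: demand=5,sold=1 ship[1->2]=1 ship[0->1]=1 prod=3 -> [27 1 1]
Step 12: demand=5,sold=1 ship[1->2]=1 ship[0->1]=1 prod=3 -> [29 1 1]
First stockout at step 4

4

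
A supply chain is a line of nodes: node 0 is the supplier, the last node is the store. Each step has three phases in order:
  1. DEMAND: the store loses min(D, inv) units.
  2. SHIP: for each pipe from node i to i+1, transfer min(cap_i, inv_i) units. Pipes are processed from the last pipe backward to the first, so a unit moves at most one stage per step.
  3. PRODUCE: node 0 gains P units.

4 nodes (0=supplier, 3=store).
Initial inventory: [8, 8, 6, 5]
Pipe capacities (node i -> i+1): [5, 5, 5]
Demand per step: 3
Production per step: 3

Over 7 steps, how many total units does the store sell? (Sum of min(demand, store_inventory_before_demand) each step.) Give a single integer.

Step 1: sold=3 (running total=3) -> [6 8 6 7]
Step 2: sold=3 (running total=6) -> [4 8 6 9]
Step 3: sold=3 (running total=9) -> [3 7 6 11]
Step 4: sold=3 (running total=12) -> [3 5 6 13]
Step 5: sold=3 (running total=15) -> [3 3 6 15]
Step 6: sold=3 (running total=18) -> [3 3 4 17]
Step 7: sold=3 (running total=21) -> [3 3 3 18]

Answer: 21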